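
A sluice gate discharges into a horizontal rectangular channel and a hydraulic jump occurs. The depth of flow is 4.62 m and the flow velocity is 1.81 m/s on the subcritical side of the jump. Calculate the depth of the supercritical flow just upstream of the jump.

Fr₂ = V₂/√(g·y₂) = 1.81/√(9.81×4.62) = 0.269.
The Bélanger relation is symmetric: y₁/y₂ = ½[√(1 + 8Fr₂²) − 1] = ½[√1.578 − 1] = 0.128.
y₁ = 0.128 × 4.62 = 0.592 m.

y₁ = 0.592 m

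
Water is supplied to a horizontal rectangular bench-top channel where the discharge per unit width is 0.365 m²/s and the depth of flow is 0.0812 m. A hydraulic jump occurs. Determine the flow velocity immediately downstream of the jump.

V₂ = 0.677 m/s

V₁ = q/y₁ = 0.365/0.0812 = 4.50 m/s. Fr₁ = V₁/√(g·y₁) = 4.50/√(9.81×0.0812) = 5.04.
From the momentum equation for a rectangular channel, y₂/y₁ = ½[√(1 + 8Fr₁²) − 1] = ½[√203.9 − 1] = 6.64.
y₂ = 6.64 × 0.0812 = 0.539 m.
V₂ = q/y₂ = 0.365/0.539 = 0.677 m/s.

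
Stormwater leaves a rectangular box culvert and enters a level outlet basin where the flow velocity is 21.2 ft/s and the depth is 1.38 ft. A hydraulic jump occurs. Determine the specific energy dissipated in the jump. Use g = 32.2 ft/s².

ΔE = 2.37 ft

Fr₁ = V₁/√(g·y₁) = 21.2/√(32.2×1.38) = 3.18.
Bélanger equation: y₂/y₁ = ½[√(1 + 8Fr₁²) − 1] = ½[√81.91 − 1] = 4.03.
y₂ = 4.03 × 1.38 = 5.55 ft.
q = V₁·y₁ = 21.2 × 1.38 = 29.3 ft²/s. V₂ = q/y₂ = 29.3/5.55 = 5.27 ft/s. E₁ = y₁ + V₁²/2g = 8.36 ft; E₂ = y₂ + V₂²/2g = 5.99 ft. ΔE = E₁ − E₂ = 2.37 ft.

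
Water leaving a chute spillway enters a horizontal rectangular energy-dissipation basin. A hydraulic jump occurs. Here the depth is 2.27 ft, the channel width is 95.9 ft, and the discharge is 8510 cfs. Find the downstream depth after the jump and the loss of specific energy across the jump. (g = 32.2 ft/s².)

q = Q/b = 8510/95.9 = 88.7 ft²/s; V₁ = q/y₁ = 39.1 ft/s. Fr₁ = V₁/√(g·y₁) = 4.57.
Conjugate-depth relation: y₂/y₁ = ½[√(1 + 8Fr₁²) − 1] = ½[√168.3 − 1] = 5.99.
y₂ = 5.99 × 2.27 = 13.6 ft.
V₂ = q/y₂ = 88.7/13.6 = 6.53 ft/s. E₁ = y₁ + V₁²/2g = 26.0 ft; E₂ = y₂ + V₂²/2g = 14.2 ft. ΔE = E₁ − E₂ = 11.7 ft.

y₂ = 13.6 ft; ΔE = 11.7 ft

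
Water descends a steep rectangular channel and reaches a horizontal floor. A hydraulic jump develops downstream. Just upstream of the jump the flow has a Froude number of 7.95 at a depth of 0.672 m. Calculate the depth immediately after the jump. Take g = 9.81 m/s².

Fr₁ = 7.95 (given).
Conjugate-depth relation: y₂/y₁ = ½[√(1 + 8Fr₁²) − 1] = ½[√506.6 − 1] = 10.8.
y₂ = 10.8 × 0.672 = 7.23 m.

y₂ = 7.23 m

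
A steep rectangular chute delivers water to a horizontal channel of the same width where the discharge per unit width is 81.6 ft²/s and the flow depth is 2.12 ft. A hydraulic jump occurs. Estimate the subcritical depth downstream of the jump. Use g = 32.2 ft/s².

V₁ = q/y₁ = 81.6/2.12 = 38.5 ft/s. Fr₁ = V₁/√(g·y₁) = 38.5/√(32.2×2.12) = 4.66.
From the momentum equation for a rectangular channel, y₂/y₁ = ½[√(1 + 8Fr₁²) − 1] = ½[√174.6 − 1] = 6.11.
y₂ = 6.11 × 2.12 = 12.9 ft.

y₂ = 12.9 ft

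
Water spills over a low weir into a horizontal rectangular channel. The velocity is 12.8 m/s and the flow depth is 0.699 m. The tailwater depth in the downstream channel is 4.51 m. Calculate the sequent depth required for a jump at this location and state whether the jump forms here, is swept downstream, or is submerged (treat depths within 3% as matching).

y₂ = 4.50 m; the jump forms here

Fr₁ = V₁/√(g·y₁) = 12.8/√(9.81×0.699) = 4.89.
From the momentum equation for a rectangular channel, y₂/y₁ = ½[√(1 + 8Fr₁²) − 1] = ½[√192.1 − 1] = 6.43.
y₂ = 6.43 × 0.699 = 4.50 m.
Tailwater y_tw = 4.51 m: y_tw ≈ y₂, so the jump forms here.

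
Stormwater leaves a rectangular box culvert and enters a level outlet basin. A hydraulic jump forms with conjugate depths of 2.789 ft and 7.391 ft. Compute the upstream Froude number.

For a rectangular channel the momentum equation gives q² = ½·g·y₁·y₂·(y₁ + y₂) = ½×32.2×2.789×7.391×10.18 = 3379.
q = √3379 = 58.12 ft²/s.
V₁ = q/y₁ = 20.84 ft/s; Fr₁ = V₁/√(g·y₁) = 2.199.

Fr₁ = 2.199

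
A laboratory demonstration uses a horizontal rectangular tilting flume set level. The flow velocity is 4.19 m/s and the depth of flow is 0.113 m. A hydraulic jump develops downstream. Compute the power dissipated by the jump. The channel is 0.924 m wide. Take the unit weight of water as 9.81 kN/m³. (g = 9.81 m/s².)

P = 1.68 kW

Fr₁ = V₁/√(g·y₁) = 4.19/√(9.81×0.113) = 3.98.
Sequent-depth ratio: y₂/y₁ = ½[√(1 + 8Fr₁²) − 1] = ½[√127.7 − 1] = 5.15.
y₂ = 5.15 × 0.113 = 0.582 m.
Head loss: ΔE = (y₂ − y₁)³/(4y₁y₂) = (0.582 − 0.113)³/(4×0.113×0.582) = 0.103/0.263 = 0.392 m.
q = V₁·y₁ = 4.19 × 0.113 = 0.473 m²/s. Q = q·b = 0.473 × 0.924 = 0.437 m³/s. P = γ·Q·ΔE = 9.81 × 0.437 × 0.392 = 1.68 kW.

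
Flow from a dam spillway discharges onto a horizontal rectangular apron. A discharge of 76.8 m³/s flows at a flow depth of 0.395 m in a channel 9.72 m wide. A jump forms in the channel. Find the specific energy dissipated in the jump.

q = Q/b = 76.8/9.72 = 7.90 m²/s; V₁ = q/y₁ = 20.0 m/s. Fr₁ = V₁/√(g·y₁) = 10.2.
Sequent-depth ratio: y₂/y₁ = ½[√(1 + 8Fr₁²) − 1] = ½[√827.1 − 1] = 13.9.
y₂ = 13.9 × 0.395 = 5.48 m.
V₂ = q/y₂ = 7.90/5.48 = 1.44 m/s. E₁ = y₁ + V₁²/2g = 20.8 m; E₂ = y₂ + V₂²/2g = 5.59 m. ΔE = E₁ − E₂ = 15.2 m.

ΔE = 15.2 m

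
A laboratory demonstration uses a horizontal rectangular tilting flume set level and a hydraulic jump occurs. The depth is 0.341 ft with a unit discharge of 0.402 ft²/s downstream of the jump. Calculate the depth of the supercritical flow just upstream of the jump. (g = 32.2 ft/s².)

V₂ = q/y₂ = 0.402/0.341 = 1.18 ft/s; Fr₂ = V₂/√(g·y₂) = 0.356.
Since the conjugate-depth ratio holds either way, y₁/y₂ = ½[√(1 + 8Fr₂²) − 1] = ½[√2.013 − 1] = 0.209.
y₁ = 0.209 × 0.341 = 0.0714 ft.

y₁ = 0.0714 ft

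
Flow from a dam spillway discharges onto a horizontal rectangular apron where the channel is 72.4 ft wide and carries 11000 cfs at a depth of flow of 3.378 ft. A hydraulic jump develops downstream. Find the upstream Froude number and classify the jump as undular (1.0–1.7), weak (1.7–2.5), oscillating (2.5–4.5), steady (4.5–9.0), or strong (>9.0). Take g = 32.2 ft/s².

Fr₁ = 4.313; oscillating jump

q = Q/b = 11000/72.4 = 151.9 ft²/s; V₁ = q/y₁ = 44.98 ft/s. Fr₁ = V₁/√(g·y₁) = 4.313.
Fr₁ = 4.313 lies in the oscillating range.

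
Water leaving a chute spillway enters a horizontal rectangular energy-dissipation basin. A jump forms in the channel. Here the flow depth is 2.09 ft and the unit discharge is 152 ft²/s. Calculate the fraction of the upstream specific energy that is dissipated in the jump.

V₁ = q/y₁ = 152/2.09 = 72.7 ft/s. Fr₁ = V₁/√(g·y₁) = 72.7/√(32.2×2.09) = 8.87.
From the momentum equation for a rectangular channel, y₂/y₁ = ½[√(1 + 8Fr₁²) − 1] = ½[√629.8 − 1] = 12.0.
y₂ = 12.0 × 2.09 = 25.2 ft.
E₁ = y₁ + V₁²/2g = 84.2 ft. ΔE = (y₂ − y₁)³/(4y₁y₂) = 58.5 ft. ΔE/E₁ = 58.5/84.2 = 0.694.

ΔE/E₁ = 0.694 (69.4%)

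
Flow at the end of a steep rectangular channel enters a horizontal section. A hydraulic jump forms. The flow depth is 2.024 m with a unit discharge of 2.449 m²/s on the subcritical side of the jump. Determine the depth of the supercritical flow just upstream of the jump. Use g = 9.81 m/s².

y₁ = 0.2640 m

V₂ = q/y₂ = 2.449/2.024 = 1.210 m/s; Fr₂ = V₂/√(g·y₂) = 0.2715.
Applying the sequent-depth relation in reverse, y₁/y₂ = ½[√(1 + 8Fr₂²) − 1] = ½[√1.5899 − 1] = 0.1305.
y₁ = 0.1305 × 2.024 = 0.2640 m.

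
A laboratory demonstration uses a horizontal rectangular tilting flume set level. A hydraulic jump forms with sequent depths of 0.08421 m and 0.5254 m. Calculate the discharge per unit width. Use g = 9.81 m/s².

q = 0.3637 m²/s

For a rectangular channel the momentum equation gives q² = ½·g·y₁·y₂·(y₁ + y₂) = ½×9.81×0.08421×0.5254×0.6096 = 0.1323.
q = √0.1323 = 0.3637 m²/s.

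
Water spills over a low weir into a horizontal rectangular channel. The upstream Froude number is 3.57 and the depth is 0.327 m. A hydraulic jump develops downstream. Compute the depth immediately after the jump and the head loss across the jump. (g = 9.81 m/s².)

y₂ = 1.50 m; ΔE = 0.816 m

Fr₁ = 3.57 (given).
Bélanger equation: y₂/y₁ = ½[√(1 + 8Fr₁²) − 1] = ½[√103.0 − 1] = 4.57.
y₂ = 4.57 × 0.327 = 1.50 m.
Head loss: ΔE = (y₂ − y₁)³/(4y₁y₂) = (1.50 − 0.327)³/(4×0.327×1.50) = 1.60/1.96 = 0.816 m.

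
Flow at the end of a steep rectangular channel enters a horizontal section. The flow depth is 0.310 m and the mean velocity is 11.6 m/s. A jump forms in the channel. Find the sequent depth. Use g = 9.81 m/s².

Fr₁ = V₁/√(g·y₁) = 11.6/√(9.81×0.310) = 6.65.
From the momentum equation for a rectangular channel, y₂/y₁ = ½[√(1 + 8Fr₁²) − 1] = ½[√355.0 − 1] = 8.92.
y₂ = 8.92 × 0.310 = 2.77 m.

y₂ = 2.77 m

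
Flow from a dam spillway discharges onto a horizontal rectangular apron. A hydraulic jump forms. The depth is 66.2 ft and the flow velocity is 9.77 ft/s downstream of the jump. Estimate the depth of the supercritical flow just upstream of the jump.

y₁ = 5.48 ft

Fr₂ = V₂/√(g·y₂) = 9.77/√(32.2×66.2) = 0.212.
Applying the sequent-depth relation in reverse, y₁/y₂ = ½[√(1 + 8Fr₂²) − 1] = ½[√1.358 − 1] = 0.0827.
y₁ = 0.0827 × 66.2 = 5.48 ft.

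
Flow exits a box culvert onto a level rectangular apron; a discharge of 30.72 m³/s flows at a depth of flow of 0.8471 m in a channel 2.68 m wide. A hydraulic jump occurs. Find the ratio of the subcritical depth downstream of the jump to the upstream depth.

q = Q/b = 30.72/2.68 = 11.46 m²/s; V₁ = q/y₁ = 13.53 m/s. Fr₁ = V₁/√(g·y₁) = 4.694.
Sequent-depth ratio: y₂/y₁ = ½[√(1 + 8Fr₁²) − 1] = ½[√177.27 − 1] = 6.157.

y₂/y₁ = 6.157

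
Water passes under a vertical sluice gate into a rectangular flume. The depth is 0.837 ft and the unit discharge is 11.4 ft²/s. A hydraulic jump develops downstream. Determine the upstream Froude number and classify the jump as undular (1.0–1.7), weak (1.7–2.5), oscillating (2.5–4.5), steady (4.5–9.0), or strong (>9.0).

V₁ = q/y₁ = 11.4/0.837 = 13.6 ft/s. Fr₁ = V₁/√(g·y₁) = 13.6/√(32.2×0.837) = 2.62.
Fr₁ = 2.62 lies in the oscillating range.

Fr₁ = 2.62; oscillating jump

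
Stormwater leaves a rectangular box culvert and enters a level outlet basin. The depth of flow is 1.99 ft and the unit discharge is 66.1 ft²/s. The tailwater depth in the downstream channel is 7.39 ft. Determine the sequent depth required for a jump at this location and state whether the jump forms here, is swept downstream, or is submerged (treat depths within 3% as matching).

V₁ = q/y₁ = 66.1/1.99 = 33.2 ft/s. Fr₁ = V₁/√(g·y₁) = 33.2/√(32.2×1.99) = 4.15.
By Bélanger, y₂/y₁ = ½[√(1 + 8Fr₁²) − 1] = ½[√138.7 − 1] = 5.39.
y₂ = 5.39 × 1.99 = 10.7 ft.
Tailwater y_tw = 7.39 ft: y_tw < y₂, so the jump is swept downstream.

y₂ = 10.7 ft; the jump is swept downstream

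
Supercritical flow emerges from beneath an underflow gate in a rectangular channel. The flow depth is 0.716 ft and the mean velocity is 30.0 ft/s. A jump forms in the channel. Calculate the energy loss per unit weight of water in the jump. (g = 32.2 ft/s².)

ΔE = 8.51 ft

Fr₁ = V₁/√(g·y₁) = 30.0/√(32.2×0.716) = 6.25.
Bélanger equation: y₂/y₁ = ½[√(1 + 8Fr₁²) − 1] = ½[√313.3 − 1] = 8.35.
y₂ = 8.35 × 0.716 = 5.98 ft.
Head loss: ΔE = (y₂ − y₁)³/(4y₁y₂) = (5.98 − 0.716)³/(4×0.716×5.98) = 146/17.1 = 8.51 ft.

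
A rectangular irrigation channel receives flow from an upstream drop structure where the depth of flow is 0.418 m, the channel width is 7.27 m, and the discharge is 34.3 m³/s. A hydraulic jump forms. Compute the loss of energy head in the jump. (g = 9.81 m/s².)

q = Q/b = 34.3/7.27 = 4.72 m²/s; V₁ = q/y₁ = 11.3 m/s. Fr₁ = V₁/√(g·y₁) = 5.57.
From the momentum equation for a rectangular channel, y₂/y₁ = ½[√(1 + 8Fr₁²) − 1] = ½[√249.5 − 1] = 7.40.
y₂ = 7.40 × 0.418 = 3.09 m.
Head loss: ΔE = (y₂ − y₁)³/(4y₁y₂) = (3.09 − 0.418)³/(4×0.418×3.09) = 19.1/5.17 = 3.70 m.

ΔE = 3.70 m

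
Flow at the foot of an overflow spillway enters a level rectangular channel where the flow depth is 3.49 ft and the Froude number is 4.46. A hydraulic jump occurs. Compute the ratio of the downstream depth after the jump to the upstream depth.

y₂/y₁ = 5.83

Fr₁ = 4.46 (given).
By Bélanger, y₂/y₁ = ½[√(1 + 8Fr₁²) − 1] = ½[√160.1 − 1] = 5.83.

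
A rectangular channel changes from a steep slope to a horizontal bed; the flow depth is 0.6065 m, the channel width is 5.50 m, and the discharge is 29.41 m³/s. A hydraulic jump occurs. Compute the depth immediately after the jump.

y₂ = 2.812 m

q = Q/b = 29.41/5.50 = 5.347 m²/s; V₁ = q/y₁ = 8.817 m/s. Fr₁ = V₁/√(g·y₁) = 3.615.
Sequent-depth ratio: y₂/y₁ = ½[√(1 + 8Fr₁²) − 1] = ½[√105.52 − 1] = 4.636.
y₂ = 4.636 × 0.6065 = 2.812 m.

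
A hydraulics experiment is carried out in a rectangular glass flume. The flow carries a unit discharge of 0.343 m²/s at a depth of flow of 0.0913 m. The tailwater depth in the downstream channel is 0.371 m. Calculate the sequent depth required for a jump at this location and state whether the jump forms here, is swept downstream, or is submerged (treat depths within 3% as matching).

y₂ = 0.469 m; the jump is swept downstream

V₁ = q/y₁ = 0.343/0.0913 = 3.76 m/s. Fr₁ = V₁/√(g·y₁) = 3.76/√(9.81×0.0913) = 3.97.
From the momentum equation for a rectangular channel, y₂/y₁ = ½[√(1 + 8Fr₁²) − 1] = ½[√127.1 − 1] = 5.14.
y₂ = 5.14 × 0.0913 = 0.469 m.
Tailwater y_tw = 0.371 m: y_tw < y₂, so the jump is swept downstream.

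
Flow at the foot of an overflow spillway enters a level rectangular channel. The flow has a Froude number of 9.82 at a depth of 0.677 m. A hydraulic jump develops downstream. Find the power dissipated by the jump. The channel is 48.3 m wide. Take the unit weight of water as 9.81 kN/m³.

Fr₁ = 9.82 (given).
Conjugate-depth relation: y₂/y₁ = ½[√(1 + 8Fr₁²) − 1] = ½[√772.5 − 1] = 13.4.
y₂ = 13.4 × 0.677 = 9.07 m.
V₁ = Fr₁·√(g·y₁) = 9.82×√(9.81×0.677) = 25.3 m/s; q = V₁·y₁ = 17.1 m²/s. V₂ = q/y₂ = 17.1/9.07 = 1.89 m/s. E₁ = y₁ + V₁²/2g = 33.3 m; E₂ = y₂ + V₂²/2g = 9.25 m. ΔE = E₁ − E₂ = 24.1 m.
Q = q·b = 17.1 × 48.3 = 828 m³/s. P = γ·Q·ΔE = 9.81 × 828 × 24.1 = 195382 kW.

P = 195382 kW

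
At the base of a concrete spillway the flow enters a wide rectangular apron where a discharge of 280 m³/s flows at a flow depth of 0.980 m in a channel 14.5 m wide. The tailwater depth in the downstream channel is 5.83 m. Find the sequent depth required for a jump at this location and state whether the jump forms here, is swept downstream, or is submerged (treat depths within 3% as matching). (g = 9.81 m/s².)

y₂ = 8.33 m; the jump is swept downstream

q = Q/b = 280/14.5 = 19.3 m²/s; V₁ = q/y₁ = 19.7 m/s. Fr₁ = V₁/√(g·y₁) = 6.36.
Bélanger equation: y₂/y₁ = ½[√(1 + 8Fr₁²) − 1] = ½[√324.1 − 1] = 8.50.
y₂ = 8.50 × 0.980 = 8.33 m.
Tailwater y_tw = 5.83 m: y_tw < y₂, so the jump is swept downstream.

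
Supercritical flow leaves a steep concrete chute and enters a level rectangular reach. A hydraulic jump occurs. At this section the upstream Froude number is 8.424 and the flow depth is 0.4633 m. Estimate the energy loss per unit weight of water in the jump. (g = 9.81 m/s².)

ΔE = 11.48 m

Fr₁ = 8.424 (given).
By Bélanger, y₂/y₁ = ½[√(1 + 8Fr₁²) − 1] = ½[√568.71 − 1] = 11.42.
y₂ = 11.42 × 0.4633 = 5.293 m.
V₁ = Fr₁·√(g·y₁) = 8.424×√(9.81×0.4633) = 17.96 m/s; q = V₁·y₁ = 8.320 m²/s. V₂ = q/y₂ = 8.320/5.293 = 1.572 m/s. E₁ = y₁ + V₁²/2g = 16.90 m; E₂ = y₂ + V₂²/2g = 5.419 m. ΔE = E₁ − E₂ = 11.48 m.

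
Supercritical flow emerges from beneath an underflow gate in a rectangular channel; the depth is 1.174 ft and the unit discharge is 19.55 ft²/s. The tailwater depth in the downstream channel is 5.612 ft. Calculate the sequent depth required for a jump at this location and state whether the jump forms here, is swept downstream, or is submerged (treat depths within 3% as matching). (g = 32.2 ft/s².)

V₁ = q/y₁ = 19.55/1.174 = 16.65 ft/s. Fr₁ = V₁/√(g·y₁) = 16.65/√(32.2×1.174) = 2.708.
From the momentum equation for a rectangular channel, y₂/y₁ = ½[√(1 + 8Fr₁²) − 1] = ½[√59.684 − 1] = 3.363.
y₂ = 3.363 × 1.174 = 3.948 ft.
Tailwater y_tw = 5.612 ft: y_tw > y₂, so the jump is submerged.

y₂ = 3.948 ft; the jump is submerged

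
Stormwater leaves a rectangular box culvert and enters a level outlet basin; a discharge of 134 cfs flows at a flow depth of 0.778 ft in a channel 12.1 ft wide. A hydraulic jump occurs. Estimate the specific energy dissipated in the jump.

q = Q/b = 134/12.1 = 11.1 ft²/s; V₁ = q/y₁ = 14.2 ft/s. Fr₁ = V₁/√(g·y₁) = 2.84.
Sequent-depth ratio: y₂/y₁ = ½[√(1 + 8Fr₁²) − 1] = ½[√65.70 − 1] = 3.55.
y₂ = 3.55 × 0.778 = 2.76 ft.
V₂ = q/y₂ = 11.1/2.76 = 4.01 ft/s. E₁ = y₁ + V₁²/2g = 3.92 ft; E₂ = y₂ + V₂²/2g = 3.01 ft. ΔE = E₁ − E₂ = 0.911 ft.

ΔE = 0.911 ft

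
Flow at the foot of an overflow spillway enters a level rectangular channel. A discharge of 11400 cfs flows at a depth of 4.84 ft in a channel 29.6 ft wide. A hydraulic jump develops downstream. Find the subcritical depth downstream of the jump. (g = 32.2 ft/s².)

y₂ = 41.3 ft

q = Q/b = 11400/29.6 = 385 ft²/s; V₁ = q/y₁ = 79.6 ft/s. Fr₁ = V₁/√(g·y₁) = 6.37.
By Bélanger, y₂/y₁ = ½[√(1 + 8Fr₁²) − 1] = ½[√326.0 − 1] = 8.53.
y₂ = 8.53 × 4.84 = 41.3 ft.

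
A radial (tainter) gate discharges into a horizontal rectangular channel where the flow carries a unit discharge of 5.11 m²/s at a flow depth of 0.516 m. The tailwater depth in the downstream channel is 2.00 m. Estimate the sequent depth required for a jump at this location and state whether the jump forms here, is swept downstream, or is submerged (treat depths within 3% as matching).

y₂ = 2.96 m; the jump is swept downstream

V₁ = q/y₁ = 5.11/0.516 = 9.90 m/s. Fr₁ = V₁/√(g·y₁) = 9.90/√(9.81×0.516) = 4.40.
From the momentum equation for a rectangular channel, y₂/y₁ = ½[√(1 + 8Fr₁²) − 1] = ½[√156.0 − 1] = 5.74.
y₂ = 5.74 × 0.516 = 2.96 m.
Tailwater y_tw = 2.00 m: y_tw < y₂, so the jump is swept downstream.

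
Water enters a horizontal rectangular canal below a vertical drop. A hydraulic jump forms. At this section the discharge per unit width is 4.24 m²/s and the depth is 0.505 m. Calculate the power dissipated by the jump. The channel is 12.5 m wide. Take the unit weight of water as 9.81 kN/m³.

P = 776 kW

V₁ = q/y₁ = 4.24/0.505 = 8.40 m/s. Fr₁ = V₁/√(g·y₁) = 8.40/√(9.81×0.505) = 3.77.
By Bélanger, y₂/y₁ = ½[√(1 + 8Fr₁²) − 1] = ½[√114.8 − 1] = 4.86.
y₂ = 4.86 × 0.505 = 2.45 m.
V₂ = q/y₂ = 4.24/2.45 = 1.73 m/s. E₁ = y₁ + V₁²/2g = 4.10 m; E₂ = y₂ + V₂²/2g = 2.61 m. ΔE = E₁ − E₂ = 1.49 m.
Q = q·b = 4.24 × 12.5 = 53.0 m³/s. P = γ·Q·ΔE = 9.81 × 53.0 × 1.49 = 776 kW.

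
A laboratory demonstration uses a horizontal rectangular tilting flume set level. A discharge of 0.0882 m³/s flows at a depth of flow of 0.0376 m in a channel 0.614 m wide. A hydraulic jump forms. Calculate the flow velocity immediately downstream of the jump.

q = Q/b = 0.0882/0.614 = 0.144 m²/s; V₁ = q/y₁ = 3.82 m/s. Fr₁ = V₁/√(g·y₁) = 6.29.
Bélanger equation: y₂/y₁ = ½[√(1 + 8Fr₁²) − 1] = ½[√317.6 − 1] = 8.41.
y₂ = 8.41 × 0.0376 = 0.316 m.
V₂ = q/y₂ = 0.144/0.316 = 0.454 m/s.

V₂ = 0.454 m/s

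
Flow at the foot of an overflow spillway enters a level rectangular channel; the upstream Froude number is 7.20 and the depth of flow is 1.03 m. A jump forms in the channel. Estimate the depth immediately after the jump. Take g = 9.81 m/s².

y₂ = 9.99 m

Fr₁ = 7.20 (given).
Sequent-depth ratio: y₂/y₁ = ½[√(1 + 8Fr₁²) − 1] = ½[√415.7 − 1] = 9.69.
y₂ = 9.69 × 1.03 = 9.99 m.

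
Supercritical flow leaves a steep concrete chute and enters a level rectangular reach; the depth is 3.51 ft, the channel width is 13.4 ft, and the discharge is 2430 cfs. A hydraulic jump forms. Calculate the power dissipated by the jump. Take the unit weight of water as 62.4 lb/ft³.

P = 5931 hp

q = Q/b = 2430/13.4 = 181 ft²/s; V₁ = q/y₁ = 51.7 ft/s. Fr₁ = V₁/√(g·y₁) = 4.86.
From the momentum equation for a rectangular channel, y₂/y₁ = ½[√(1 + 8Fr₁²) − 1] = ½[√189.9 − 1] = 6.39.
y₂ = 6.39 × 3.51 = 22.4 ft.
Head loss: ΔE = (y₂ − y₁)³/(4y₁y₂) = (22.4 − 3.51)³/(4×3.51×22.4) = 6775/315 = 21.5 ft.
P = γ·Q·ΔE/550 = 62.4 × 2430 × 21.5 / 550 = 5931 hp.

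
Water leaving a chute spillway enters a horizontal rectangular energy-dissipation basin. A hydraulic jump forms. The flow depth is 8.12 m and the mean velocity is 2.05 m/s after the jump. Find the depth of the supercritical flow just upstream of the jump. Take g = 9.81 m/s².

Fr₂ = V₂/√(g·y₂) = 2.05/√(9.81×8.12) = 0.230.
From the momentum equation (using Fr₂), y₁/y₂ = ½[√(1 + 8Fr₂²) − 1] = ½[√1.422 − 1] = 0.0963.
y₁ = 0.0963 × 8.12 = 0.782 m.

y₁ = 0.782 m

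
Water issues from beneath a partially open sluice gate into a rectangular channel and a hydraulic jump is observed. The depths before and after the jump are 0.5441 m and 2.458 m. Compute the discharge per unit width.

q = 4.438 m²/s

For a rectangular channel the momentum equation gives q² = ½·g·y₁·y₂·(y₁ + y₂) = ½×9.81×0.5441×2.458×3.002 = 19.69.
q = √19.69 = 4.438 m²/s.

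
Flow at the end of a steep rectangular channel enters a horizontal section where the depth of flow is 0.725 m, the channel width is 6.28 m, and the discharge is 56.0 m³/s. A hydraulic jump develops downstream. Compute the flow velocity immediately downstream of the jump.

V₂ = 2.04 m/s

q = Q/b = 56.0/6.28 = 8.92 m²/s; V₁ = q/y₁ = 12.3 m/s. Fr₁ = V₁/√(g·y₁) = 4.61.
From the momentum equation for a rectangular channel, y₂/y₁ = ½[√(1 + 8Fr₁²) − 1] = ½[√171.2 − 1] = 6.04.
y₂ = 6.04 × 0.725 = 4.38 m.
V₂ = q/y₂ = 8.92/4.38 = 2.04 m/s.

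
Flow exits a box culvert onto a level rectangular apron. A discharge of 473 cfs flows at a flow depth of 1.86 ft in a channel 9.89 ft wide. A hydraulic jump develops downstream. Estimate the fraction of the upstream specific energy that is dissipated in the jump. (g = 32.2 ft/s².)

ΔE/E₁ = 0.304 (30.4%)

q = Q/b = 473/9.89 = 47.8 ft²/s; V₁ = q/y₁ = 25.7 ft/s. Fr₁ = V₁/√(g·y₁) = 3.32.
By Bélanger, y₂/y₁ = ½[√(1 + 8Fr₁²) − 1] = ½[√89.31 − 1] = 4.23.
y₂ = 4.23 × 1.86 = 7.86 ft.
E₁ = y₁ + V₁²/2g = 12.1 ft. ΔE = (y₂ − y₁)³/(4y₁y₂) = 3.69 ft. ΔE/E₁ = 3.69/12.1 = 0.304.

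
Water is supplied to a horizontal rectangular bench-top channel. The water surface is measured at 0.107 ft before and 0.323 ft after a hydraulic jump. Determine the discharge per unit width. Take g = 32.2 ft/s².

q = 0.489 ft²/s

For a rectangular channel the momentum equation gives q² = ½·g·y₁·y₂·(y₁ + y₂) = ½×32.2×0.107×0.323×0.430 = 0.239.
q = √0.239 = 0.489 ft²/s.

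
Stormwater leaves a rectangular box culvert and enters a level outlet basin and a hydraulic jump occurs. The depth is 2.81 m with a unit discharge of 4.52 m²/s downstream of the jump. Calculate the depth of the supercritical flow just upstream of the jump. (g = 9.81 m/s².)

y₁ = 0.454 m

V₂ = q/y₂ = 4.52/2.81 = 1.61 m/s; Fr₂ = V₂/√(g·y₂) = 0.306.
Applying the sequent-depth relation in reverse, y₁/y₂ = ½[√(1 + 8Fr₂²) − 1] = ½[√1.751 − 1] = 0.162.
y₁ = 0.162 × 2.81 = 0.454 m.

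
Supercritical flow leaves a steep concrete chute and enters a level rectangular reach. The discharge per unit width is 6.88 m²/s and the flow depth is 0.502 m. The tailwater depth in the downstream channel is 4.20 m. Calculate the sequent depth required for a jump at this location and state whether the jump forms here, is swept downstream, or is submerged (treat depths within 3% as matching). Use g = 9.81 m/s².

y₂ = 4.14 m; the jump forms here

V₁ = q/y₁ = 6.88/0.502 = 13.7 m/s. Fr₁ = V₁/√(g·y₁) = 13.7/√(9.81×0.502) = 6.18.
Conjugate-depth relation: y₂/y₁ = ½[√(1 + 8Fr₁²) − 1] = ½[√306.1 − 1] = 8.25.
y₂ = 8.25 × 0.502 = 4.14 m.
Tailwater y_tw = 4.20 m: y_tw ≈ y₂, so the jump forms here.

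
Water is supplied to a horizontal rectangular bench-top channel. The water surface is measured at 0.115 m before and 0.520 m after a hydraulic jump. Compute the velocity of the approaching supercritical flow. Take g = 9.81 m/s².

V₁ = 3.75 m/s

For a rectangular channel the momentum equation gives q² = ½·g·y₁·y₂·(y₁ + y₂) = ½×9.81×0.115×0.520×0.635 = 0.186.
q = √0.186 = 0.432 m²/s.
V₁ = q/y₁ = 0.432/0.115 = 3.75 m/s.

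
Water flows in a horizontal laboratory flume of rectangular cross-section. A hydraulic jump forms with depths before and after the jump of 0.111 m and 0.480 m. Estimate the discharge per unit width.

For a rectangular channel the momentum equation gives q² = ½·g·y₁·y₂·(y₁ + y₂) = ½×9.81×0.111×0.480×0.591 = 0.154.
q = √0.154 = 0.393 m²/s.

q = 0.393 m²/s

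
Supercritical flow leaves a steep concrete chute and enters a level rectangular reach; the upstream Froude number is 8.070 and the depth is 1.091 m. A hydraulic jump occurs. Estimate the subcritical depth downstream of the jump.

Fr₁ = 8.070 (given).
Bélanger equation: y₂/y₁ = ½[√(1 + 8Fr₁²) − 1] = ½[√522.00 − 1] = 10.92.
y₂ = 10.92 × 1.091 = 11.92 m.

y₂ = 11.92 m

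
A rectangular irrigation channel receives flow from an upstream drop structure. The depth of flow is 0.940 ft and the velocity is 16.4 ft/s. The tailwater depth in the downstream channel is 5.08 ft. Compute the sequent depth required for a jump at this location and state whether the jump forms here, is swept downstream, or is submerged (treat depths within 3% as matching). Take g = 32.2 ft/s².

y₂ = 3.52 ft; the jump is submerged

Fr₁ = V₁/√(g·y₁) = 16.4/√(32.2×0.940) = 2.98.
Conjugate-depth relation: y₂/y₁ = ½[√(1 + 8Fr₁²) − 1] = ½[√72.09 − 1] = 3.75.
y₂ = 3.75 × 0.940 = 3.52 ft.
Tailwater y_tw = 5.08 ft: y_tw > y₂, so the jump is submerged.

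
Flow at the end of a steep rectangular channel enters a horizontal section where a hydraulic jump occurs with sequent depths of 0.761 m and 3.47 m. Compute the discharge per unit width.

q = 7.40 m²/s

For a rectangular channel the momentum equation gives q² = ½·g·y₁·y₂·(y₁ + y₂) = ½×9.81×0.761×3.47×4.23 = 54.8.
q = √54.8 = 7.40 m²/s.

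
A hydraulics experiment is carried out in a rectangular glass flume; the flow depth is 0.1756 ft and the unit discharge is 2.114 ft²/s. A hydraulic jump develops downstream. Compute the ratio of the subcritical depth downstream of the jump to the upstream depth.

y₂/y₁ = 6.677

V₁ = q/y₁ = 2.114/0.1756 = 12.04 ft/s. Fr₁ = V₁/√(g·y₁) = 12.04/√(32.2×0.1756) = 5.063.
Sequent-depth ratio: y₂/y₁ = ½[√(1 + 8Fr₁²) − 1] = ½[√206.06 − 1] = 6.677.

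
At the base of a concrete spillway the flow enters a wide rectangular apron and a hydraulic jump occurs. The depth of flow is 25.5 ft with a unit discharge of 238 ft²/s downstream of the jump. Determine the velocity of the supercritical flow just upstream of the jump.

V₁ = 51.9 ft/s

V₂ = q/y₂ = 238/25.5 = 9.33 ft/s; Fr₂ = V₂/√(g·y₂) = 0.326.
Applying the sequent-depth relation in reverse, y₁/y₂ = ½[√(1 + 8Fr₂²) − 1] = ½[√1.849 − 1] = 0.180.
y₁ = 0.180 × 25.5 = 4.59 ft.
V₁ = q/y₁ = 238/4.59 = 51.9 ft/s.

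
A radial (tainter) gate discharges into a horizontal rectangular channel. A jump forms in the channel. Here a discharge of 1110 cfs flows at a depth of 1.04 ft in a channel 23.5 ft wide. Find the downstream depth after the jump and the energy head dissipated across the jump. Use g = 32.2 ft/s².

y₂ = 11.0 ft; ΔE = 21.8 ft

q = Q/b = 1110/23.5 = 47.2 ft²/s; V₁ = q/y₁ = 45.4 ft/s. Fr₁ = V₁/√(g·y₁) = 7.85.
Conjugate-depth relation: y₂/y₁ = ½[√(1 + 8Fr₁²) − 1] = ½[√493.8 − 1] = 10.6.
y₂ = 10.6 × 1.04 = 11.0 ft.
V₂ = q/y₂ = 47.2/11.0 = 4.28 ft/s. E₁ = y₁ + V₁²/2g = 33.1 ft; E₂ = y₂ + V₂²/2g = 11.3 ft. ΔE = E₁ − E₂ = 21.8 ft.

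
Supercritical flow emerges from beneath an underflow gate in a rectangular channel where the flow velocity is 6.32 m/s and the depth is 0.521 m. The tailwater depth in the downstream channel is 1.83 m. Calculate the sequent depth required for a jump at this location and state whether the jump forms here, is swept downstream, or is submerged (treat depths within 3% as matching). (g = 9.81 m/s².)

Fr₁ = V₁/√(g·y₁) = 6.32/√(9.81×0.521) = 2.80.
Bélanger equation: y₂/y₁ = ½[√(1 + 8Fr₁²) − 1] = ½[√63.52 − 1] = 3.48.
y₂ = 3.48 × 0.521 = 1.82 m.
Tailwater y_tw = 1.83 m: y_tw ≈ y₂, so the jump forms here.

y₂ = 1.82 m; the jump forms here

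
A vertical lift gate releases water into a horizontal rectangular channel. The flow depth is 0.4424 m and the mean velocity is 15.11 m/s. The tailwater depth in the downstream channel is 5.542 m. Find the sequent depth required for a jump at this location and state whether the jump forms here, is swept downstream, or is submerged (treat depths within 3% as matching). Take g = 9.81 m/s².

y₂ = 4.322 m; the jump is submerged

Fr₁ = V₁/√(g·y₁) = 15.11/√(9.81×0.4424) = 7.253.
Sequent-depth ratio: y₂/y₁ = ½[√(1 + 8Fr₁²) − 1] = ½[√421.86 − 1] = 9.770.
y₂ = 9.770 × 0.4424 = 4.322 m.
Tailwater y_tw = 5.542 m: y_tw > y₂, so the jump is submerged.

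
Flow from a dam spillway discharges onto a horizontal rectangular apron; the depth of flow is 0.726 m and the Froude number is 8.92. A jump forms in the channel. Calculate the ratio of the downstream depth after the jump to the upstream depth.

Fr₁ = 8.92 (given).
From the momentum equation for a rectangular channel, y₂/y₁ = ½[√(1 + 8Fr₁²) − 1] = ½[√637.5 − 1] = 12.1.

y₂/y₁ = 12.1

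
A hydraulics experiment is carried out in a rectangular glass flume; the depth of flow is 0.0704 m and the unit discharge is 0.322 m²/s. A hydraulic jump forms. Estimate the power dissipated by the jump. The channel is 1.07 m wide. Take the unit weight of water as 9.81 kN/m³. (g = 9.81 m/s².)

V₁ = q/y₁ = 0.322/0.0704 = 4.57 m/s. Fr₁ = V₁/√(g·y₁) = 4.57/√(9.81×0.0704) = 5.50.
By Bélanger, y₂/y₁ = ½[√(1 + 8Fr₁²) − 1] = ½[√243.3 − 1] = 7.30.
y₂ = 7.30 × 0.0704 = 0.514 m.
V₂ = q/y₂ = 0.322/0.514 = 0.627 m/s. E₁ = y₁ + V₁²/2g = 1.14 m; E₂ = y₂ + V₂²/2g = 0.534 m. ΔE = E₁ − E₂ = 0.603 m.
Q = q·b = 0.322 × 1.07 = 0.345 m³/s. P = γ·Q·ΔE = 9.81 × 0.345 × 0.603 = 2.04 kW.

P = 2.04 kW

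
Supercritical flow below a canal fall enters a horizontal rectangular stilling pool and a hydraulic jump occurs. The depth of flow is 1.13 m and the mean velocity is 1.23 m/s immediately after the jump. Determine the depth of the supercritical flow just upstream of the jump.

y₁ = 0.252 m

Fr₂ = V₂/√(g·y₂) = 1.23/√(9.81×1.13) = 0.369.
Since the conjugate-depth ratio holds either way, y₁/y₂ = ½[√(1 + 8Fr₂²) − 1] = ½[√2.092 − 1] = 0.223.
y₁ = 0.223 × 1.13 = 0.252 m.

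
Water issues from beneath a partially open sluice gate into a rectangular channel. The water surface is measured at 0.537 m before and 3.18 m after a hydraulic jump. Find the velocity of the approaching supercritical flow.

V₁ = 10.4 m/s

For a rectangular channel the momentum equation gives q² = ½·g·y₁·y₂·(y₁ + y₂) = ½×9.81×0.537×3.18×3.72 = 31.1.
q = √31.1 = 5.58 m²/s.
V₁ = q/y₁ = 5.58/0.537 = 10.4 m/s.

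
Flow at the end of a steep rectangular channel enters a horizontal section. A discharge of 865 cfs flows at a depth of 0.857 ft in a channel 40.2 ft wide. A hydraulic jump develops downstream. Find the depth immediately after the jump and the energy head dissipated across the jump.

y₂ = 5.38 ft; ΔE = 5.02 ft

q = Q/b = 865/40.2 = 21.5 ft²/s; V₁ = q/y₁ = 25.1 ft/s. Fr₁ = V₁/√(g·y₁) = 4.78.
By Bélanger, y₂/y₁ = ½[√(1 + 8Fr₁²) − 1] = ½[√183.8 − 1] = 6.28.
y₂ = 6.28 × 0.857 = 5.38 ft.
V₂ = q/y₂ = 21.5/5.38 = 4.00 ft/s. E₁ = y₁ + V₁²/2g = 10.6 ft; E₂ = y₂ + V₂²/2g = 5.63 ft. ΔE = E₁ − E₂ = 5.02 ft.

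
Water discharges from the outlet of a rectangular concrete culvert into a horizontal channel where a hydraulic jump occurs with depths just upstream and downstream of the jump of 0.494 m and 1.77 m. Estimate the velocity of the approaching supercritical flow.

For a rectangular channel the momentum equation gives q² = ½·g·y₁·y₂·(y₁ + y₂) = ½×9.81×0.494×1.77×2.26 = 9.71.
q = √9.71 = 3.12 m²/s.
V₁ = q/y₁ = 3.12/0.494 = 6.31 m/s.

V₁ = 6.31 m/s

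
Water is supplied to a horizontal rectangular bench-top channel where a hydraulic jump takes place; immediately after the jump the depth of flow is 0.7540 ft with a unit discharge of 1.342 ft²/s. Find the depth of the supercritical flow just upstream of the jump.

V₂ = q/y₂ = 1.342/0.7540 = 1.780 ft/s; Fr₂ = V₂/√(g·y₂) = 0.3612.
The Bélanger relation is symmetric: y₁/y₂ = ½[√(1 + 8Fr₂²) − 1] = ½[√2.0438 − 1] = 0.2148.
y₁ = 0.2148 × 0.7540 = 0.1620 ft.

y₁ = 0.1620 ft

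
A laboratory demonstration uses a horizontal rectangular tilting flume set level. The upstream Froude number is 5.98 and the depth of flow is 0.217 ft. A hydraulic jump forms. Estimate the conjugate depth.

Fr₁ = 5.98 (given).
Sequent-depth ratio: y₂/y₁ = ½[√(1 + 8Fr₁²) − 1] = ½[√287.1 − 1] = 7.97.
y₂ = 7.97 × 0.217 = 1.73 ft.

y₂ = 1.73 ft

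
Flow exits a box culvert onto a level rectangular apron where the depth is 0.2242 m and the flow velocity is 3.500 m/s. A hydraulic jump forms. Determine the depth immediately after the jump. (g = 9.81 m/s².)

y₂ = 0.6445 m

Fr₁ = V₁/√(g·y₁) = 3.500/√(9.81×0.2242) = 2.360.
Conjugate-depth relation: y₂/y₁ = ½[√(1 + 8Fr₁²) − 1] = ½[√45.558 − 1] = 2.875.
y₂ = 2.875 × 0.2242 = 0.6445 m.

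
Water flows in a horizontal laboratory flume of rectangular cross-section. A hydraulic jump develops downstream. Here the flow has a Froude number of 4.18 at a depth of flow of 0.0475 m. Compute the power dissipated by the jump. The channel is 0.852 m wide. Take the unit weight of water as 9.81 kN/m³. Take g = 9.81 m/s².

Fr₁ = 4.18 (given).
Bélanger equation: y₂/y₁ = ½[√(1 + 8Fr₁²) − 1] = ½[√140.8 − 1] = 5.43.
y₂ = 5.43 × 0.0475 = 0.258 m.
Head loss: ΔE = (y₂ − y₁)³/(4y₁y₂) = (0.258 − 0.0475)³/(4×0.0475×0.258) = 0.00933/0.0490 = 0.190 m.
V₁ = Fr₁·√(g·y₁) = 4.18×√(9.81×0.0475) = 2.85 m/s; q = V₁·y₁ = 0.136 m²/s. Q = q·b = 0.136 × 0.852 = 0.115 m³/s. P = γ·Q·ΔE = 9.81 × 0.115 × 0.190 = 0.216 kW.

P = 0.216 kW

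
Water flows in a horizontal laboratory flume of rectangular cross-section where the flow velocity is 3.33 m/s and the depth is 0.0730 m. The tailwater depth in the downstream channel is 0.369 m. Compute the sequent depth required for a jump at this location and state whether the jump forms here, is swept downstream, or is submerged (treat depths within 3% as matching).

Fr₁ = V₁/√(g·y₁) = 3.33/√(9.81×0.0730) = 3.94.
From the momentum equation for a rectangular channel, y₂/y₁ = ½[√(1 + 8Fr₁²) − 1] = ½[√124.9 − 1] = 5.09.
y₂ = 5.09 × 0.0730 = 0.371 m.
Tailwater y_tw = 0.369 m: y_tw ≈ y₂, so the jump forms here.

y₂ = 0.371 m; the jump forms here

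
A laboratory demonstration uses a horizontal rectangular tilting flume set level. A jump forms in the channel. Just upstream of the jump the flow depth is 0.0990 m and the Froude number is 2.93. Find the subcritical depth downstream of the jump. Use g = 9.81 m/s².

Fr₁ = 2.93 (given).
By Bélanger, y₂/y₁ = ½[√(1 + 8Fr₁²) − 1] = ½[√69.68 − 1] = 3.67.
y₂ = 3.67 × 0.0990 = 0.364 m.

y₂ = 0.364 m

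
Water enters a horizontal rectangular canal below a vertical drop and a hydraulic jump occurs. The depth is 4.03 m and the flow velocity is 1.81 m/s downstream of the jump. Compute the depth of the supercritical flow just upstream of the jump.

Fr₂ = V₂/√(g·y₂) = 1.81/√(9.81×4.03) = 0.288.
From the momentum equation (using Fr₂), y₁/y₂ = ½[√(1 + 8Fr₂²) − 1] = ½[√1.663 − 1] = 0.145.
y₁ = 0.145 × 4.03 = 0.583 m.

y₁ = 0.583 m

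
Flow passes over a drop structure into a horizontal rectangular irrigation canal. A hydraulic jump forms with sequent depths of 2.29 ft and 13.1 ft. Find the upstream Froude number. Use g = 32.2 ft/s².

For a rectangular channel the momentum equation gives q² = ½·g·y₁·y₂·(y₁ + y₂) = ½×32.2×2.29×13.1×15.4 = 7433.
q = √7433 = 86.2 ft²/s.
V₁ = q/y₁ = 37.6 ft/s; Fr₁ = V₁/√(g·y₁) = 4.38.

Fr₁ = 4.38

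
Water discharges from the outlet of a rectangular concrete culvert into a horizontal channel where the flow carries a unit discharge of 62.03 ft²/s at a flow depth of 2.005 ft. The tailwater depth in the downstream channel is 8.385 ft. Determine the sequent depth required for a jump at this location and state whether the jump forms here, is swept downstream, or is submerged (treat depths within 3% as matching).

V₁ = q/y₁ = 62.03/2.005 = 30.94 ft/s. Fr₁ = V₁/√(g·y₁) = 30.94/√(32.2×2.005) = 3.850.
By Bélanger, y₂/y₁ = ½[√(1 + 8Fr₁²) − 1] = ½[√119.60 − 1] = 4.968.
y₂ = 4.968 × 2.005 = 9.961 ft.
Tailwater y_tw = 8.385 ft: y_tw < y₂, so the jump is swept downstream.

y₂ = 9.961 ft; the jump is swept downstream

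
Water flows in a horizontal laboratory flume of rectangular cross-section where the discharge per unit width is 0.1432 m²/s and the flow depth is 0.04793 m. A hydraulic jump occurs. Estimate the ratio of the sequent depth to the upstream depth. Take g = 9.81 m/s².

y₂/y₁ = 5.682

V₁ = q/y₁ = 0.1432/0.04793 = 2.988 m/s. Fr₁ = V₁/√(g·y₁) = 2.988/√(9.81×0.04793) = 4.357.
From the momentum equation for a rectangular channel, y₂/y₁ = ½[√(1 + 8Fr₁²) − 1] = ½[√152.87 − 1] = 5.682.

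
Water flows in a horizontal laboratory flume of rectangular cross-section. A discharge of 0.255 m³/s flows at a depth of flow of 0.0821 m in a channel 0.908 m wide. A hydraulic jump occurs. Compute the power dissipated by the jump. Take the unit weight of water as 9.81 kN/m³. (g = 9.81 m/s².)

P = 0.626 kW

q = Q/b = 0.255/0.908 = 0.281 m²/s; V₁ = q/y₁ = 3.42 m/s. Fr₁ = V₁/√(g·y₁) = 3.81.
By Bélanger, y₂/y₁ = ½[√(1 + 8Fr₁²) − 1] = ½[√117.2 − 1] = 4.91.
y₂ = 4.91 × 0.0821 = 0.403 m.
Head loss: ΔE = (y₂ − y₁)³/(4y₁y₂) = (0.403 − 0.0821)³/(4×0.0821×0.403) = 0.0332/0.132 = 0.250 m.
P = γ·Q·ΔE = 9.81 × 0.255 × 0.250 = 0.626 kW.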